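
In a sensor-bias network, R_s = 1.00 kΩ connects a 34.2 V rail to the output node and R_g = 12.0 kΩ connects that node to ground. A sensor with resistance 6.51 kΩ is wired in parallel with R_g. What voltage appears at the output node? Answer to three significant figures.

The load sits in parallel with R_g: R_g‖R_L = (12.0 × 6.51) / (12.0 + 6.51) = 4.220 kΩ.
V_out = 34.2 × 4.220 / (1.00 + 4.220) = 34.2 × 4.220/5.220 = 27.6 V.

V_out ≈ 27.6 V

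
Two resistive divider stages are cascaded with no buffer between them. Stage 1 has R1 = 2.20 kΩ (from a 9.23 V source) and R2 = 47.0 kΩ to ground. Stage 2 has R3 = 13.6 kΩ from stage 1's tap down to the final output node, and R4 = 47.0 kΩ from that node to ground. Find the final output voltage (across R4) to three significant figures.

V_out ≈ 6.61 V

Stage 2 presents R3+R4 = 60.60 kΩ as a load on stage 1's tap.
Stage 1's lower leg becomes R2‖(R3+R4) = 26.47 kΩ, so V_mid = 9.23 × 26.47/28.67 = 8.522 V.
Stage 2 is itself unloaded: V_out = V_mid × R4/(R3+R4) = 8.522 × 47.0/60.60 = 6.61 V.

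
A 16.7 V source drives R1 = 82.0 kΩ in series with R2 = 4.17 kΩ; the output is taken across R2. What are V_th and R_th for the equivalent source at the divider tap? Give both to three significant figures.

V_th is the open-circuit tap voltage: 16.7 × 4.17/(82.0 + 4.17) = 0.808 V.
With the supply zeroed, R1 and R2 appear in parallel from the tap: R_th = R1‖R2 = (82.0 × 4.17)/86.17 = 3.97 kΩ.

V_th = 0.808 V, R_th = 3.97 kΩ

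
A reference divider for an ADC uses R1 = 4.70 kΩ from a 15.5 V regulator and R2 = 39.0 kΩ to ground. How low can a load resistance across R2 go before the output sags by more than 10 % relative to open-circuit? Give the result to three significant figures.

R_L(min) ≈ 37.8 kΩ

Output resistance R_th = R1‖R2 = (4.70 × 39.0)/43.70 = 4.195 kΩ.
The fractional drop is R_th/(R_th + R_L); requiring this ≤ 0.100 gives R_L ≥ R_th(1/0.100 − 1) = 4.195 × 9.000 = 37.8 kΩ.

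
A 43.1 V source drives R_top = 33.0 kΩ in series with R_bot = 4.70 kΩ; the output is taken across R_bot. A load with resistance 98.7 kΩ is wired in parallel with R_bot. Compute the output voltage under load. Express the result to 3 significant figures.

V_out ≈ 5.16 V

The load sits in parallel with R_bot: R_bot‖R_L = (4.70 × 98.7) / (4.70 + 98.7) = 4.486 kΩ.
V_out = 43.1 × 4.486 / (33.0 + 4.486) = 43.1 × 4.486/37.49 = 5.16 V.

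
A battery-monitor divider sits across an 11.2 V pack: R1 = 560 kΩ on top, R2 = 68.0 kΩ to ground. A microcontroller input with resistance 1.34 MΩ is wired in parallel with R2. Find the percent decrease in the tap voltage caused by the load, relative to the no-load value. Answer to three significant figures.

The divider's output (Thévenin) resistance is R1‖R2 = 60.64 kΩ.
Fractional drop under load = R_th/(R_th + R_L) = 60.64 / (60.64 + 1340) = 0.04329.
So the output falls by 4.33 %.

4.33 %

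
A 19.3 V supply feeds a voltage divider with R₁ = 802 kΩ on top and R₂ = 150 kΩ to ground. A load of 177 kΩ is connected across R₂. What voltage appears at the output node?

V_out ≈ 1.77 V

The load sits in parallel with R₂: R₂‖R_L = (150 × 177) / (150 + 177) = 81.19 kΩ.
V_out = 19.3 × 81.19 / (802 + 81.19) = 19.3 × 81.19/883.2 = 1.77 V.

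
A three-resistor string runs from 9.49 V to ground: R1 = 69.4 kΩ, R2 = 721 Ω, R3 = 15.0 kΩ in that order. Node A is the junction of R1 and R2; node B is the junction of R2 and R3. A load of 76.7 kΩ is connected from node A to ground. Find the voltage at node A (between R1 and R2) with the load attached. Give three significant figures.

V ≈ 1.50 V

Below node A the series string R2+R3 = 15720 Ω sits in parallel with the 76700 Ω load: 13050 Ω.
V_A = 9.49 × 13050/(69400 + 13050) = 1.50 V.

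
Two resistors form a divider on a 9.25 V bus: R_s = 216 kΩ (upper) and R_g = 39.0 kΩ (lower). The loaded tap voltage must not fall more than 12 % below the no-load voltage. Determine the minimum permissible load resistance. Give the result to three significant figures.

R_L(min) ≈ 242 kΩ

Output resistance R_th = R_s‖R_g = (216 × 39.0)/255.0 = 33.04 kΩ.
The fractional drop is R_th/(R_th + R_L); requiring this ≤ 0.120 gives R_L ≥ R_th(1/0.120 − 1) = 33.04 × 7.333 = 242 kΩ.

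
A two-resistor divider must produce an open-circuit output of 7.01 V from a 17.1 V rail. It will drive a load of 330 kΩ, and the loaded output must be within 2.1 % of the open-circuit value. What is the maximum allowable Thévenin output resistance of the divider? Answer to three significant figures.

R_th ≤ 7.08 kΩ

Loading drop = R_th/(R_th + R_L) ≤ 0.0210, so R_th ≤ R_L · ε/(1−ε) = 330 kΩ × 0.0210/0.9790 = 7.08 kΩ.
(Any R1, R2 with R2/(R1+R2) = 0.410 and R1‖R2 ≤ 7.08 kΩ will meet the spec.)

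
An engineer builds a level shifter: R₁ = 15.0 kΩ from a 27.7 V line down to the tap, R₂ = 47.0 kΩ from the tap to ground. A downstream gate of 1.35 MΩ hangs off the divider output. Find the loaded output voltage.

The load sits in parallel with R₂: R₂‖R_L = (47.0 × 1350) / (47.0 + 1350) = 45.42 kΩ.
V_out = 27.7 × 45.42 / (15.0 + 45.42) = 27.7 × 45.42/60.42 = 20.8 V.

V_out ≈ 20.8 V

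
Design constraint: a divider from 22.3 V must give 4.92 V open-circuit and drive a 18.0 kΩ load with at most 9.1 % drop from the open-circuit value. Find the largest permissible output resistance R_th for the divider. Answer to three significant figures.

Loading drop = R_th/(R_th + R_L) ≤ 0.0910, so R_th ≤ R_L · ε/(1−ε) = 18.0 kΩ × 0.0910/0.9090 = 1.80 kΩ.

R_th ≤ 1.80 kΩ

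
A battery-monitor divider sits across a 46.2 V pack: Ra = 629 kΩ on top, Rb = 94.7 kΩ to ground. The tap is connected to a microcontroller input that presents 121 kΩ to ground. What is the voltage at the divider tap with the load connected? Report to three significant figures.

V_out ≈ 3.60 V

The load sits in parallel with Rb: Rb‖R_L = (94.7 × 121) / (94.7 + 121) = 53.12 kΩ.
V_out = 46.2 × 53.12 / (629 + 53.12) = 46.2 × 53.12/682.1 = 3.60 V.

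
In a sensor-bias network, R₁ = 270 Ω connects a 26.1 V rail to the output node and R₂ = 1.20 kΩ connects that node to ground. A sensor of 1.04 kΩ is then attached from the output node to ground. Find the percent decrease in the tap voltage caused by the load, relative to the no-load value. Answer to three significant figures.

The divider's output (Thévenin) resistance is R₁‖R₂ = 220.4 Ω.
Fractional drop under load = R_th/(R_th + R_L) = 220.4 / (220.4 + 1040) = 0.1749.
So the output falls by 17.5 %.

17.5 %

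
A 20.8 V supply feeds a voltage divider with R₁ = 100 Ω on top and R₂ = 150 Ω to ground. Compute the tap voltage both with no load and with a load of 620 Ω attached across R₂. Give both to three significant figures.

Unloaded: 12.5 V; loaded: 11.4 V

Open-circuit: V = 20.8 × 150/(100 + 150) = 12.5 V.
With the load, R₂ becomes R₂‖R_L = 120.8 Ω, so V = 20.8 × 120.8/220.8 = 11.4 V.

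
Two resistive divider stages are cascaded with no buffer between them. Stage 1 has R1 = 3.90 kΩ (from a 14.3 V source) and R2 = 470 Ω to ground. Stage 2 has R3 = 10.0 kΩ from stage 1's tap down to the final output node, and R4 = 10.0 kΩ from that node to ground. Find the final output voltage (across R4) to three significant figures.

Stage 2 presents R3+R4 = 20000 Ω as a load on stage 1's tap.
Stage 1's lower leg becomes R2‖(R3+R4) = 459.2 Ω, so V_mid = 14.3 × 459.2/4359 = 1.506 V.
Stage 2 is itself unloaded: V_out = V_mid × R4/(R3+R4) = 1.506 × 10000/20000 = 0.753 V.

V_out ≈ 0.753 V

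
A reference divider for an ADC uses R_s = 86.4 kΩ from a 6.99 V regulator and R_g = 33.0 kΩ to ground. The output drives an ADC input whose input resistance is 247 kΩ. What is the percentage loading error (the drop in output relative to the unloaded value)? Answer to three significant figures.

The divider's output (Thévenin) resistance is R_s‖R_g = 23.88 kΩ.
Fractional drop under load = R_th/(R_th + R_L) = 23.88 / (23.88 + 247) = 0.08816.
So the output falls by 8.82 %.

8.82 %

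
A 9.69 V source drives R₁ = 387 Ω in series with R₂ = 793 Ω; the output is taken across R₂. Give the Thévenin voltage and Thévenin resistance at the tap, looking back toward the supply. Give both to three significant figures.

V_th = 6.51 V, R_th = 260 Ω

V_th is the open-circuit tap voltage: 9.69 × 793/(387 + 793) = 6.51 V.
With the supply zeroed, R₁ and R₂ appear in parallel from the tap: R_th = R₁‖R₂ = (387 × 793)/1180 = 260 Ω.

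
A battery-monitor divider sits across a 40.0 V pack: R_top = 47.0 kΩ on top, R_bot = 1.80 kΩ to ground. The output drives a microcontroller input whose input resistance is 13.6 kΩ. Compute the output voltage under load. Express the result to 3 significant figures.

V_out ≈ 1.31 V

The load sits in parallel with R_bot: R_bot‖R_L = (1.80 × 13.6) / (1.80 + 13.6) = 1.590 kΩ.
V_out = 40.0 × 1.590 / (47.0 + 1.590) = 40.0 × 1.590/48.59 = 1.31 V.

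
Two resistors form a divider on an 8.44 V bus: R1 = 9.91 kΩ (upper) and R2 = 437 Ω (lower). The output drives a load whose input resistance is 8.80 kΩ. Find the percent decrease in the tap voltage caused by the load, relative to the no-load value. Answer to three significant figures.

4.54 %

The divider's output (Thévenin) resistance is R1‖R2 = 418.5 Ω.
Fractional drop under load = R_th/(R_th + R_L) = 418.5 / (418.5 + 8800) = 0.04540.
So the output falls by 4.54 %.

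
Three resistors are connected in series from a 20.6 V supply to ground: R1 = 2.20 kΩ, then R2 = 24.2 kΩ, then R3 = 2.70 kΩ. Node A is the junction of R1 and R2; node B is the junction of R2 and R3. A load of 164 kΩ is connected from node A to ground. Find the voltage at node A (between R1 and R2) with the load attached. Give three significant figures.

Below node A the series string R2+R3 = 26.90 kΩ sits in parallel with the 164 kΩ load: 23.11 kΩ.
V_A = 20.6 × 23.11/(2.20 + 23.11) = 18.8 V.

V ≈ 18.8 V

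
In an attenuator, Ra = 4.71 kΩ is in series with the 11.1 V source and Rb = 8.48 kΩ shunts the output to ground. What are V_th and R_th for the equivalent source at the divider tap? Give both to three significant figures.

V_th is the open-circuit tap voltage: 11.1 × 8.48/(4.71 + 8.48) = 7.14 V.
With the supply zeroed, Ra and Rb appear in parallel from the tap: R_th = Ra‖Rb = (4.71 × 8.48)/13.19 = 3.03 kΩ.

V_th = 7.14 V, R_th = 3.03 kΩ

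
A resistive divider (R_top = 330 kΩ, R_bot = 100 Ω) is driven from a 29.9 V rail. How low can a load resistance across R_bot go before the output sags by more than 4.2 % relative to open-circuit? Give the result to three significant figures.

Output resistance R_th = R_top‖R_bot = (330000 × 100)/330100 = 99.97 Ω.
The fractional drop is R_th/(R_th + R_L); requiring this ≤ 0.0420 gives R_L ≥ R_th(1/0.0420 − 1) = 99.97 × 22.81 = 2.28 kΩ.

R_L(min) ≈ 2.28 kΩ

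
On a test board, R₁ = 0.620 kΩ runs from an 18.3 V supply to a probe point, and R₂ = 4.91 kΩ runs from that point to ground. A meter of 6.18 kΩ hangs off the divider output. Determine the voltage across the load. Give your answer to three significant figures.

V_out ≈ 14.9 V

The load sits in parallel with R₂: R₂‖R_L = (4910 × 6180) / (4910 + 6180) = 2736 Ω.
V_out = 18.3 × 2736 / (620 + 2736) = 18.3 × 2736/3356 = 14.9 V.
(Unloaded it would have been 16.2 V.)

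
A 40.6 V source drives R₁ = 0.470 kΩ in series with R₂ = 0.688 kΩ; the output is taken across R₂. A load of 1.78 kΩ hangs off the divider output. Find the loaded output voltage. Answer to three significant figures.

The load sits in parallel with R₂: R₂‖R_L = (688 × 1780) / (688 + 1780) = 496.2 Ω.
V_out = 40.6 × 496.2 / (470 + 496.2) = 40.6 × 496.2/966.2 = 20.9 V.

V_out ≈ 20.9 V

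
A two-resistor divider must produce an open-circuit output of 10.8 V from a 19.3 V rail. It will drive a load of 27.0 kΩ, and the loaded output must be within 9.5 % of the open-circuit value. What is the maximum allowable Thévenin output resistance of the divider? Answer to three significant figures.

R_th ≤ 2.83 kΩ

Loading drop = R_th/(R_th + R_L) ≤ 0.0950, so R_th ≤ R_L · ε/(1−ε) = 27.0 kΩ × 0.0950/0.9050 = 2.83 kΩ.
(Any R1, R2 with R2/(R1+R2) = 0.560 and R1‖R2 ≤ 2.83 kΩ will meet the spec.)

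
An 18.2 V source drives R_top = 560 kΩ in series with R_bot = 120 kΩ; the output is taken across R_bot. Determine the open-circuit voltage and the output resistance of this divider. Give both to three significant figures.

V_th = 3.21 V, R_th = 98.8 kΩ

V_th is the open-circuit tap voltage: 18.2 × 120/(560 + 120) = 3.21 V.
With the supply zeroed, R_top and R_bot appear in parallel from the tap: R_th = R_top‖R_bot = (560 × 120)/680.0 = 98.8 kΩ.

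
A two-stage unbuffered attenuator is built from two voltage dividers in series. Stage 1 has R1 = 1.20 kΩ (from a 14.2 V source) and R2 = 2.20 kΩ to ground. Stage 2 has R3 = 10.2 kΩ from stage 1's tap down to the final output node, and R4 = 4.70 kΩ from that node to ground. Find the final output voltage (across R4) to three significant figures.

Stage 2 presents R3+R4 = 14.90 kΩ as a load on stage 1's tap.
Stage 1's lower leg becomes R2‖(R3+R4) = 1.917 kΩ, so V_mid = 14.2 × 1.917/3.117 = 8.733 V.
Stage 2 is itself unloaded: V_out = V_mid × R4/(R3+R4) = 8.733 × 4.70/14.90 = 2.75 V.

V_out ≈ 2.75 V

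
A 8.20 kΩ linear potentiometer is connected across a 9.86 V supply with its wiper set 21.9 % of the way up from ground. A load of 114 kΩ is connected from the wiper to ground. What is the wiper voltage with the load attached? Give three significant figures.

The wiper splits the pot into (1−α)R = 6.404 kΩ above and αR = 1.796 kΩ below.
Lower section ‖ load = 1.768 kΩ.
V_wiper = 9.86 × 1.768/(6.404 + 1.768) = 2.13 V.

V ≈ 2.13 V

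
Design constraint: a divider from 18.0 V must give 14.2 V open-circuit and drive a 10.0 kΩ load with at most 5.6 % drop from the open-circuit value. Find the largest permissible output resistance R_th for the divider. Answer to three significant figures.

Loading drop = R_th/(R_th + R_L) ≤ 0.0560, so R_th ≤ R_L · ε/(1−ε) = 10.0 kΩ × 0.0560/0.9440 = 593 Ω.
(Any R1, R2 with R2/(R1+R2) = 0.789 and R1‖R2 ≤ 593 Ω will meet the spec.)

R_th ≤ 593 Ω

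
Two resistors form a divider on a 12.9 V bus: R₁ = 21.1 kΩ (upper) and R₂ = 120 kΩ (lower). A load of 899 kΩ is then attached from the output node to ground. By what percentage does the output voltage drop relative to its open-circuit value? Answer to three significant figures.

The divider's output (Thévenin) resistance is R₁‖R₂ = 17.94 kΩ.
Fractional drop under load = R_th/(R_th + R_L) = 17.94 / (17.94 + 899) = 0.01957.
So the output falls by 1.96 %.

1.96 %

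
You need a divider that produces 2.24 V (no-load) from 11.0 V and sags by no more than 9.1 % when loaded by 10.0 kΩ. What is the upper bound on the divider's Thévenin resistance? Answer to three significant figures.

R_th ≤ 1.00 kΩ

Loading drop = R_th/(R_th + R_L) ≤ 0.0910, so R_th ≤ R_L · ε/(1−ε) = 10.0 kΩ × 0.0910/0.9090 = 1.00 kΩ.
(Any R1, R2 with R2/(R1+R2) = 0.204 and R1‖R2 ≤ 1.00 kΩ will meet the spec.)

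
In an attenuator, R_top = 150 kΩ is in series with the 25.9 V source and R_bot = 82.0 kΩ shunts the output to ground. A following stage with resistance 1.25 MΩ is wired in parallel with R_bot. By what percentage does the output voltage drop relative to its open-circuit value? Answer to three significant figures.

4.07 %

The divider's output (Thévenin) resistance is R_top‖R_bot = 53.02 kΩ.
Fractional drop under load = R_th/(R_th + R_L) = 53.02 / (53.02 + 1250) = 0.04069.
So the output falls by 4.07 %.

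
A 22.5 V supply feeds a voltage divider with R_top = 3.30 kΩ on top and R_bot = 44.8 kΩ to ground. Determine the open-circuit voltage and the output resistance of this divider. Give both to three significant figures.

V_th is the open-circuit tap voltage: 22.5 × 44.8/(3.30 + 44.8) = 21.0 V.
With the supply zeroed, R_top and R_bot appear in parallel from the tap: R_th = R_top‖R_bot = (3.30 × 44.8)/48.10 = 3.07 kΩ.

V_th = 21.0 V, R_th = 3.07 kΩ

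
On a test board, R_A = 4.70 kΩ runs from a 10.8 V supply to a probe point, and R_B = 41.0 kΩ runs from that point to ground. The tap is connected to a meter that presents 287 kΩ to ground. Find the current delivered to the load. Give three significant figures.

I_L ≈ 0.0333 mA

R_B‖R_L = 35.88 kΩ; V_out = 10.8 × 35.88/40.58 = 9.549 V.
I_L = V_out / R_L = 9.549 / 287 kΩ = 0.0333 mA.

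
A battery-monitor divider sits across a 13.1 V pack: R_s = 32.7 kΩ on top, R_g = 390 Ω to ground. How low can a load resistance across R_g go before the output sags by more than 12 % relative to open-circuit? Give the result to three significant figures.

Output resistance R_th = R_s‖R_g = (32700 × 390)/33090 = 385.4 Ω.
The fractional drop is R_th/(R_th + R_L); requiring this ≤ 0.120 gives R_L ≥ R_th(1/0.120 − 1) = 385.4 × 7.333 = 2.83 kΩ.

R_L(min) ≈ 2.83 kΩ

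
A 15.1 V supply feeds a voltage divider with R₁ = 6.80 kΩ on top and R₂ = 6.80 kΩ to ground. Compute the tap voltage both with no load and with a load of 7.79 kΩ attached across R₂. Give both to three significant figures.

Open-circuit: V = 15.1 × 6.80/(6.80 + 6.80) = 7.55 V.
With the load, R₂ becomes R₂‖R_L = 3.631 kΩ, so V = 15.1 × 3.631/10.43 = 5.26 V.

Unloaded: 7.55 V; loaded: 5.26 V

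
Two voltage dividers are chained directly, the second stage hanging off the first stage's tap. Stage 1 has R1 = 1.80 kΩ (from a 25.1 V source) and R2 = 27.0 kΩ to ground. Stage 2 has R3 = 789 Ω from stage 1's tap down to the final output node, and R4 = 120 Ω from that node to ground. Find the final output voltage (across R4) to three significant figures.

V_out ≈ 1.09 V

Stage 2 presents R3+R4 = 909.0 Ω as a load on stage 1's tap.
Stage 1's lower leg becomes R2‖(R3+R4) = 879.4 Ω, so V_mid = 25.1 × 879.4/2679 = 8.238 V.
Stage 2 is itself unloaded: V_out = V_mid × R4/(R3+R4) = 8.238 × 120/909.0 = 1.09 V.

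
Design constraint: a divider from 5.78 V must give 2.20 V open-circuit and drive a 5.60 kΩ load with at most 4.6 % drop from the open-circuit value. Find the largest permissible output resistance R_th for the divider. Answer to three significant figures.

R_th ≤ 270 Ω

Loading drop = R_th/(R_th + R_L) ≤ 0.0460, so R_th ≤ R_L · ε/(1−ε) = 5.60 kΩ × 0.0460/0.9540 = 270 Ω.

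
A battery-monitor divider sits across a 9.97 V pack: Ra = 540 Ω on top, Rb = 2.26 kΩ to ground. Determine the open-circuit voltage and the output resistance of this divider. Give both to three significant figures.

V_th is the open-circuit tap voltage: 9.97 × 2260/(540 + 2260) = 8.05 V.
With the supply zeroed, Ra and Rb appear in parallel from the tap: R_th = Ra‖Rb = (540 × 2260)/2800 = 436 Ω.

V_th = 8.05 V, R_th = 436 Ω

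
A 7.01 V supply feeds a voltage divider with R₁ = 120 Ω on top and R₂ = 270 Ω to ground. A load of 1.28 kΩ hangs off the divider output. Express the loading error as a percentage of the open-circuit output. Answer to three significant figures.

6.09 %

The divider's output (Thévenin) resistance is R₁‖R₂ = 83.08 Ω.
Fractional drop under load = R_th/(R_th + R_L) = 83.08 / (83.08 + 1280) = 0.06095.
So the output falls by 6.09 %.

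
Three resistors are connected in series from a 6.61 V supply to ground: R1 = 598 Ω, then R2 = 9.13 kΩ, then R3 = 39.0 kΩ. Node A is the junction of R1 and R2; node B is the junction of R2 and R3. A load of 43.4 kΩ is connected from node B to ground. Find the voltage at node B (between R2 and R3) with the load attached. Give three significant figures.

At node B, R3 is in parallel with the load: R3‖R_L = 20540 Ω.
Below node A the resistance is R2 + (R3‖R_L) = 29670 Ω, so V_A = 6.61 × 29670/30270 = 6.479 V.
Then V_B = V_A × (R3‖R_L)/(R2 + R3‖R_L) = 6.479 × 20540/29670 = 4.49 V.

V ≈ 4.49 V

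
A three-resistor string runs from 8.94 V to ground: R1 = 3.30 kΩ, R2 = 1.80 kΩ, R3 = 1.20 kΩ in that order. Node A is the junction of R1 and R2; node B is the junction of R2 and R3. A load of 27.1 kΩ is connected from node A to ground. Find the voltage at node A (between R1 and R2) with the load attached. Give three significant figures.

Below node A the series string R2+R3 = 3.000 kΩ sits in parallel with the 27.1 kΩ load: 2.701 kΩ.
V_A = 8.94 × 2.701/(3.30 + 2.701) = 4.02 V.

V ≈ 4.02 V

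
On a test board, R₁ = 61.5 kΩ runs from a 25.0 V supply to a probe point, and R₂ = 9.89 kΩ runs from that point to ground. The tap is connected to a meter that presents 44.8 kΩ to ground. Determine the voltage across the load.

The load sits in parallel with R₂: R₂‖R_L = (9.89 × 44.8) / (9.89 + 44.8) = 8.102 kΩ.
V_out = 25.0 × 8.102 / (61.5 + 8.102) = 25.0 × 8.102/69.60 = 2.91 V.

V_out ≈ 2.91 V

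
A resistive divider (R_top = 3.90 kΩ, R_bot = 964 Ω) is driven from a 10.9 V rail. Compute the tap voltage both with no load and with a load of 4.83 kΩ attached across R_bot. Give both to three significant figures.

Open-circuit: V = 10.9 × 964/(3900 + 964) = 2.16 V.
With the load, R_bot becomes R_bot‖R_L = 803.6 Ω, so V = 10.9 × 803.6/4704 = 1.86 V.

Unloaded: 2.16 V; loaded: 1.86 V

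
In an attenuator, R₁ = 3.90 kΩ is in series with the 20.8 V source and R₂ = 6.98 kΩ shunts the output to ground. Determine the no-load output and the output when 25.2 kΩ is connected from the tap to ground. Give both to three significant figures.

Unloaded: 13.3 V; loaded: 12.1 V

Open-circuit: V = 20.8 × 6.98/(3.90 + 6.98) = 13.3 V.
With the load, R₂ becomes R₂‖R_L = 5.466 kΩ, so V = 20.8 × 5.466/9.366 = 12.1 V.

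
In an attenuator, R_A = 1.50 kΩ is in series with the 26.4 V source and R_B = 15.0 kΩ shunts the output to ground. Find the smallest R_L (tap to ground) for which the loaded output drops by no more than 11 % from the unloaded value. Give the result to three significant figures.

R_L(min) ≈ 11.0 kΩ

Output resistance R_th = R_A‖R_B = (1.50 × 15.0)/16.50 = 1.364 kΩ.
The fractional drop is R_th/(R_th + R_L); requiring this ≤ 0.110 gives R_L ≥ R_th(1/0.110 − 1) = 1.364 × 8.091 = 11.0 kΩ.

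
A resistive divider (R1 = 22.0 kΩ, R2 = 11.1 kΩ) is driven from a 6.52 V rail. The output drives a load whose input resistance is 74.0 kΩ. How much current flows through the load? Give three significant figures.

I_L ≈ 0.0269 mA

R2‖R_L = 9.652 kΩ; V_out = 6.52 × 9.652/31.65 = 1.988 V.
I_L = V_out / R_L = 1.988 / 74.0 kΩ = 0.0269 mA.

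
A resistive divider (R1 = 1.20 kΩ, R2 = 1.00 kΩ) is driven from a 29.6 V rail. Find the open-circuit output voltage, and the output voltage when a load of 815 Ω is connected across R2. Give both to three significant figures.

Unloaded: 13.5 V; loaded: 8.06 V

Open-circuit: V = 29.6 × 1000/(1200 + 1000) = 13.5 V.
With the load, R2 becomes R2‖R_L = 449.0 Ω, so V = 29.6 × 449.0/1649 = 8.06 V.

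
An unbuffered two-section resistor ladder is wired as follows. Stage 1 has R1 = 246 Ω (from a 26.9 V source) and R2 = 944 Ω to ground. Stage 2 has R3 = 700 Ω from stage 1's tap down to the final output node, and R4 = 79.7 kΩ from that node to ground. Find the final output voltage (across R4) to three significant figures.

V_out ≈ 21.1 V

Stage 2 presents R3+R4 = 80400 Ω as a load on stage 1's tap.
Stage 1's lower leg becomes R2‖(R3+R4) = 933.0 Ω, so V_mid = 26.9 × 933.0/1179 = 21.29 V.
Stage 2 is itself unloaded: V_out = V_mid × R4/(R3+R4) = 21.29 × 79700/80400 = 21.1 V.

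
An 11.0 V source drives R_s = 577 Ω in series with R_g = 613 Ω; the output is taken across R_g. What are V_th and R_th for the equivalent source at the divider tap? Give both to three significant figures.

V_th is the open-circuit tap voltage: 11.0 × 613/(577 + 613) = 5.67 V.
With the supply zeroed, R_s and R_g appear in parallel from the tap: R_th = R_s‖R_g = (577 × 613)/1190 = 297 Ω.

V_th = 5.67 V, R_th = 297 Ω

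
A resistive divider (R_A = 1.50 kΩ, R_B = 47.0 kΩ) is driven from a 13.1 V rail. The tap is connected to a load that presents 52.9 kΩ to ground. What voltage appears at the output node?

V_out ≈ 12.4 V

The load sits in parallel with R_B: R_B‖R_L = (47.0 × 52.9) / (47.0 + 52.9) = 24.89 kΩ.
V_out = 13.1 × 24.89 / (1.50 + 24.89) = 13.1 × 24.89/26.39 = 12.4 V.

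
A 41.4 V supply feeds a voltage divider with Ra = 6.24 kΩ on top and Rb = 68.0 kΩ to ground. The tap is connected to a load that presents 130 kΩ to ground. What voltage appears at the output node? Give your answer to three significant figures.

The load sits in parallel with Rb: Rb‖R_L = (68.0 × 130) / (68.0 + 130) = 44.65 kΩ.
V_out = 41.4 × 44.65 / (6.24 + 44.65) = 41.4 × 44.65/50.89 = 36.3 V.

V_out ≈ 36.3 V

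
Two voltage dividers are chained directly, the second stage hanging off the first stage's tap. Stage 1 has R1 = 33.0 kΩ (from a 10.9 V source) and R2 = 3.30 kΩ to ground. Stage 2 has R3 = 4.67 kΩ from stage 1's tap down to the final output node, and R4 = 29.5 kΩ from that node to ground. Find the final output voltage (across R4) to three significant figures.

Stage 2 presents R3+R4 = 34.17 kΩ as a load on stage 1's tap.
Stage 1's lower leg becomes R2‖(R3+R4) = 3.009 kΩ, so V_mid = 10.9 × 3.009/36.01 = 0.9109 V.
Stage 2 is itself unloaded: V_out = V_mid × R4/(R3+R4) = 0.9109 × 29.5/34.17 = 0.786 V.

V_out ≈ 0.786 V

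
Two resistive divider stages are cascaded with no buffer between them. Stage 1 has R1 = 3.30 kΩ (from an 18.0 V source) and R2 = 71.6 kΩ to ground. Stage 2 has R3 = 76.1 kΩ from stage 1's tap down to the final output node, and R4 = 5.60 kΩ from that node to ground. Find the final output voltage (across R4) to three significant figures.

Stage 2 presents R3+R4 = 81.70 kΩ as a load on stage 1's tap.
Stage 1's lower leg becomes R2‖(R3+R4) = 38.16 kΩ, so V_mid = 18.0 × 38.16/41.46 = 16.57 V.
Stage 2 is itself unloaded: V_out = V_mid × R4/(R3+R4) = 16.57 × 5.60/81.70 = 1.14 V.

V_out ≈ 1.14 V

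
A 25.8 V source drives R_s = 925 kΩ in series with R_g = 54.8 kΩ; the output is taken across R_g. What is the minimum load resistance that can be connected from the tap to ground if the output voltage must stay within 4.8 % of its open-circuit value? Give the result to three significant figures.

Output resistance R_th = R_s‖R_g = (925 × 54.8)/979.8 = 51.74 kΩ.
The fractional drop is R_th/(R_th + R_L); requiring this ≤ 0.0480 gives R_L ≥ R_th(1/0.0480 − 1) = 51.74 × 19.83 = 1.03 MΩ.

R_L(min) ≈ 1.03 MΩ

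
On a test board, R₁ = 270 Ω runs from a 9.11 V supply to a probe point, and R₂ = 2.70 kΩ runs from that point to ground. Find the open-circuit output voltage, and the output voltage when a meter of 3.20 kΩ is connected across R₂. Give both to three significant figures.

Unloaded: 8.28 V; loaded: 7.69 V

Open-circuit: V = 9.11 × 2700/(270 + 2700) = 8.28 V.
With the load, R₂ becomes R₂‖R_L = 1464 Ω, so V = 9.11 × 1464/1734 = 7.69 V.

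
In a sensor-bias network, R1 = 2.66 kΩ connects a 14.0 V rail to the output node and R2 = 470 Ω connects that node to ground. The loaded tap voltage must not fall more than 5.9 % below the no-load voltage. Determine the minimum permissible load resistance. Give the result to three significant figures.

Output resistance R_th = R1‖R2 = (2660 × 470)/3130 = 399.4 Ω.
The fractional drop is R_th/(R_th + R_L); requiring this ≤ 0.0590 gives R_L ≥ R_th(1/0.0590 − 1) = 399.4 × 15.95 = 6.37 kΩ.

R_L(min) ≈ 6.37 kΩ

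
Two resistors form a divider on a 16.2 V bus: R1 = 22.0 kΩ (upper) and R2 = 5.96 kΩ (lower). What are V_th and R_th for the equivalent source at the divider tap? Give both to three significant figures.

V_th is the open-circuit tap voltage: 16.2 × 5.96/(22.0 + 5.96) = 3.45 V.
With the supply zeroed, R1 and R2 appear in parallel from the tap: R_th = R1‖R2 = (22.0 × 5.96)/27.96 = 4.69 kΩ.

V_th = 3.45 V, R_th = 4.69 kΩ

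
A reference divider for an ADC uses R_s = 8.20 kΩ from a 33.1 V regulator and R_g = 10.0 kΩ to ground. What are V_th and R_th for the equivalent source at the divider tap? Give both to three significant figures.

V_th is the open-circuit tap voltage: 33.1 × 10.0/(8.20 + 10.0) = 18.2 V.
With the supply zeroed, R_s and R_g appear in parallel from the tap: R_th = R_s‖R_g = (8.20 × 10.0)/18.20 = 4.51 kΩ.

V_th = 18.2 V, R_th = 4.51 kΩ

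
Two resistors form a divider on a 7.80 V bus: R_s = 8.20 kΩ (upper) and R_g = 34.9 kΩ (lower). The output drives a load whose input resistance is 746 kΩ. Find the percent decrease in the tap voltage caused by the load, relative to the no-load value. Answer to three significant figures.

0.882 %

The divider's output (Thévenin) resistance is R_s‖R_g = 6.640 kΩ.
Fractional drop under load = R_th/(R_th + R_L) = 6.640 / (6.640 + 746) = 0.008822.
So the output falls by 0.882 %.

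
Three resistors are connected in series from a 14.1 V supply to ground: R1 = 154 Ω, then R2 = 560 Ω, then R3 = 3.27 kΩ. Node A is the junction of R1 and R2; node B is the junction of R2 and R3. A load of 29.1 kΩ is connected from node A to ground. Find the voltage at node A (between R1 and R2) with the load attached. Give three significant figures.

V ≈ 13.5 V

Below node A the series string R2+R3 = 3830 Ω sits in parallel with the 29100 Ω load: 3385 Ω.
V_A = 14.1 × 3385/(154 + 3385) = 13.5 V.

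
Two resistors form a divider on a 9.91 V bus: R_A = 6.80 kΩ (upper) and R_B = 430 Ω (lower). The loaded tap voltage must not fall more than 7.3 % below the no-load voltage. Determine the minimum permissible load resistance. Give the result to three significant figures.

R_L(min) ≈ 5.14 kΩ

Output resistance R_th = R_A‖R_B = (6800 × 430)/7230 = 404.4 Ω.
The fractional drop is R_th/(R_th + R_L); requiring this ≤ 0.0730 gives R_L ≥ R_th(1/0.0730 − 1) = 404.4 × 12.70 = 5.14 kΩ.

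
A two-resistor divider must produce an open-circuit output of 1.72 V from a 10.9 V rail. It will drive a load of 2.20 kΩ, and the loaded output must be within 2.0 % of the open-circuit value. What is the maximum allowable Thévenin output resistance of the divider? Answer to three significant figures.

Loading drop = R_th/(R_th + R_L) ≤ 0.0200, so R_th ≤ R_L · ε/(1−ε) = 2.20 kΩ × 0.0200/0.9800 = 44.9 Ω.
(Any R1, R2 with R2/(R1+R2) = 0.158 and R1‖R2 ≤ 44.9 Ω will meet the spec.)

R_th ≤ 44.9 Ω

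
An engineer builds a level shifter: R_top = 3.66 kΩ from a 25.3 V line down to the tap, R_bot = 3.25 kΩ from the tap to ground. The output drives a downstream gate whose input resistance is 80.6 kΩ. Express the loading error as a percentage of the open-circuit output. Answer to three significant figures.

The divider's output (Thévenin) resistance is R_top‖R_bot = 1.721 kΩ.
Fractional drop under load = R_th/(R_th + R_L) = 1.721 / (1.721 + 80.6) = 0.02091.
So the output falls by 2.09 %.

2.09 %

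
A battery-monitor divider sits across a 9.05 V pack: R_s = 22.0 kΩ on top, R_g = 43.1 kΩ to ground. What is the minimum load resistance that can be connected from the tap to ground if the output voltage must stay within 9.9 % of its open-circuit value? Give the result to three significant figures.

Output resistance R_th = R_s‖R_g = (22.0 × 43.1)/65.10 = 14.57 kΩ.
The fractional drop is R_th/(R_th + R_L); requiring this ≤ 0.0990 gives R_L ≥ R_th(1/0.0990 − 1) = 14.57 × 9.101 = 133 kΩ.

R_L(min) ≈ 133 kΩ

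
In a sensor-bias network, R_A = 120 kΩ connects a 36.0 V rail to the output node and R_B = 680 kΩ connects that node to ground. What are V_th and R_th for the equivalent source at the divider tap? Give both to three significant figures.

V_th = 30.6 V, R_th = 102 kΩ

V_th is the open-circuit tap voltage: 36.0 × 680/(120 + 680) = 30.6 V.
With the supply zeroed, R_A and R_B appear in parallel from the tap: R_th = R_A‖R_B = (120 × 680)/800.0 = 102 kΩ.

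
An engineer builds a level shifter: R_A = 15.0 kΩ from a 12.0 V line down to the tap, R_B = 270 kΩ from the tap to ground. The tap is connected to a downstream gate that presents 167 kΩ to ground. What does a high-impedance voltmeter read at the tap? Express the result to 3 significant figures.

V_out ≈ 10.5 V

The load sits in parallel with R_B: R_B‖R_L = (270 × 167) / (270 + 167) = 103.2 kΩ.
V_out = 12.0 × 103.2 / (15.0 + 103.2) = 12.0 × 103.2/118.2 = 10.5 V.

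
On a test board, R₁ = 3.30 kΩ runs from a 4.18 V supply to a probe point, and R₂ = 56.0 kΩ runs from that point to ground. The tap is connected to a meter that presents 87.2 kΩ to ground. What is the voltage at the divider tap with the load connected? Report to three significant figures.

The load sits in parallel with R₂: R₂‖R_L = (56.0 × 87.2) / (56.0 + 87.2) = 34.10 kΩ.
V_out = 4.18 × 34.10 / (3.30 + 34.10) = 4.18 × 34.10/37.40 = 3.81 V.

V_out ≈ 3.81 V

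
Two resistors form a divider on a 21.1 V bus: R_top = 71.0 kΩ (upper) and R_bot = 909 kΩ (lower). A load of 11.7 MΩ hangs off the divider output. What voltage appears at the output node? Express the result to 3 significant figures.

The load sits in parallel with R_bot: R_bot‖R_L = (909 × 11700) / (909 + 11700) = 843.5 kΩ.
V_out = 21.1 × 843.5 / (71.0 + 843.5) = 21.1 × 843.5/914.5 = 19.5 V.

V_out ≈ 19.5 V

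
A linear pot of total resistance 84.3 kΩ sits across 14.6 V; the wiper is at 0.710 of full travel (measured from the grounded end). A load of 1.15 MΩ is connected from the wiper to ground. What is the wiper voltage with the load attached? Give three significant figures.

V ≈ 10.2 V

The wiper splits the pot into (1−α)R = 24.45 kΩ above and αR = 59.85 kΩ below.
Lower section ‖ load = 56.89 kΩ.
V_wiper = 14.6 × 56.89/(24.45 + 56.89) = 10.2 V.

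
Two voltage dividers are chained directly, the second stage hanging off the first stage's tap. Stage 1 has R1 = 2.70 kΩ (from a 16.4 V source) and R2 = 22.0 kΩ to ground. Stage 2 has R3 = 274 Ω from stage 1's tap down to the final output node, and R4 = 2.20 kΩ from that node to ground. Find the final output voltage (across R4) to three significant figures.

V_out ≈ 6.59 V

Stage 2 presents R3+R4 = 2474 Ω as a load on stage 1's tap.
Stage 1's lower leg becomes R2‖(R3+R4) = 2224 Ω, so V_mid = 16.4 × 2224/4924 = 7.407 V.
Stage 2 is itself unloaded: V_out = V_mid × R4/(R3+R4) = 7.407 × 2200/2474 = 6.59 V.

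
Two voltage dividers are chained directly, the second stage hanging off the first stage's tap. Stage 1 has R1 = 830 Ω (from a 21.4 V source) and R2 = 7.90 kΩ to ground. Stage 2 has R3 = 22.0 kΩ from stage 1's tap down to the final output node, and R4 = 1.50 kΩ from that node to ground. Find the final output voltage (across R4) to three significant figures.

V_out ≈ 1.20 V

Stage 2 presents R3+R4 = 23500 Ω as a load on stage 1's tap.
Stage 1's lower leg becomes R2‖(R3+R4) = 5912 Ω, so V_mid = 21.4 × 5912/6742 = 18.77 V.
Stage 2 is itself unloaded: V_out = V_mid × R4/(R3+R4) = 18.77 × 1500/23500 = 1.20 V.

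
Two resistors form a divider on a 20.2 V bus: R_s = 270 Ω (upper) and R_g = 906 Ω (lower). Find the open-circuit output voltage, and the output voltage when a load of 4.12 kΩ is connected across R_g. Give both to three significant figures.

Unloaded: 15.6 V; loaded: 14.8 V

Open-circuit: V = 20.2 × 906/(270 + 906) = 15.6 V.
With the load, R_g becomes R_g‖R_L = 742.7 Ω, so V = 20.2 × 742.7/1013 = 14.8 V.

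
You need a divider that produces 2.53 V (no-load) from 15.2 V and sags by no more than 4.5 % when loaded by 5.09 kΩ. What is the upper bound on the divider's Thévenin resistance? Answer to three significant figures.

Loading drop = R_th/(R_th + R_L) ≤ 0.0450, so R_th ≤ R_L · ε/(1−ε) = 5.09 kΩ × 0.0450/0.9550 = 240 Ω.
(Any R1, R2 with R2/(R1+R2) = 0.166 and R1‖R2 ≤ 240 Ω will meet the spec.)

R_th ≤ 240 Ω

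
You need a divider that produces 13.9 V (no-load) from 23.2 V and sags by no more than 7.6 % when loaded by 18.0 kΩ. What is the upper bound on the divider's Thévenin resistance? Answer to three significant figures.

R_th ≤ 1.48 kΩ

Loading drop = R_th/(R_th + R_L) ≤ 0.0760, so R_th ≤ R_L · ε/(1−ε) = 18.0 kΩ × 0.0760/0.9240 = 1.48 kΩ.
(Any R1, R2 with R2/(R1+R2) = 0.599 and R1‖R2 ≤ 1.48 kΩ will meet the spec.)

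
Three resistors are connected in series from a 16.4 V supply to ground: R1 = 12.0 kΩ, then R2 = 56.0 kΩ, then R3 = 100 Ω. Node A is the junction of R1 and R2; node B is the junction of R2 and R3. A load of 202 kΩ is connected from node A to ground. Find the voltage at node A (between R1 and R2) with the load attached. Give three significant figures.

Below node A the series string R2+R3 = 56100 Ω sits in parallel with the 202000 Ω load: 43910 Ω.
V_A = 16.4 × 43910/(12000 + 43910) = 12.9 V.

V ≈ 12.9 V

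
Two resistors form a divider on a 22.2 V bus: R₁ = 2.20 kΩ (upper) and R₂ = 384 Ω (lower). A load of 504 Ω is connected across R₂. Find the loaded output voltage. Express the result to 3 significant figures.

V_out ≈ 2.00 V

The load sits in parallel with R₂: R₂‖R_L = (384 × 504) / (384 + 504) = 217.9 Ω.
V_out = 22.2 × 217.9 / (2200 + 217.9) = 22.2 × 217.9/2418 = 2.00 V.
(Unloaded it would have been 3.30 V.)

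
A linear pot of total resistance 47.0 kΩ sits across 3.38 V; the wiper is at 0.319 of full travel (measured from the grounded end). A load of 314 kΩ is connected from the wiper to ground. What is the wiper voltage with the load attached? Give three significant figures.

V ≈ 1.04 V

The wiper splits the pot into (1−α)R = 32.01 kΩ above and αR = 14.99 kΩ below.
Lower section ‖ load = 14.31 kΩ.
V_wiper = 3.38 × 14.31/(32.01 + 14.31) = 1.04 V.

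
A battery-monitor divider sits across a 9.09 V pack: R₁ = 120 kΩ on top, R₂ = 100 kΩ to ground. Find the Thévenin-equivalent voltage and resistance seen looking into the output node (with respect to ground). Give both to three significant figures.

V_th is the open-circuit tap voltage: 9.09 × 100/(120 + 100) = 4.13 V.
With the supply zeroed, R₁ and R₂ appear in parallel from the tap: R_th = R₁‖R₂ = (120 × 100)/220.0 = 54.5 kΩ.

V_th = 4.13 V, R_th = 54.5 kΩ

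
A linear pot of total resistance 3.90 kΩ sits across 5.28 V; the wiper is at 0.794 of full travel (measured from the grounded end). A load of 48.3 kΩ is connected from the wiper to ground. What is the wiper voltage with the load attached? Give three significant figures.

V ≈ 4.14 V

The wiper splits the pot into (1−α)R = 803.4 Ω above and αR = 3097 Ω below.
Lower section ‖ load = 2910 Ω.
V_wiper = 5.28 × 2910/(803.4 + 2910) = 4.14 V.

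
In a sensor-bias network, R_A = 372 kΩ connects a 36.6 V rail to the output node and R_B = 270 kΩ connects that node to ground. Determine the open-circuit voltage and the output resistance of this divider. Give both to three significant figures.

V_th = 15.4 V, R_th = 156 kΩ

V_th is the open-circuit tap voltage: 36.6 × 270/(372 + 270) = 15.4 V.
With the supply zeroed, R_A and R_B appear in parallel from the tap: R_th = R_A‖R_B = (372 × 270)/642.0 = 156 kΩ.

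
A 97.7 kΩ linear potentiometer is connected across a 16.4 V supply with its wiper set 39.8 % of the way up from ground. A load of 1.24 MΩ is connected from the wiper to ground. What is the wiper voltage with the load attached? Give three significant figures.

The wiper splits the pot into (1−α)R = 58.82 kΩ above and αR = 38.88 kΩ below.
Lower section ‖ load = 37.70 kΩ.
V_wiper = 16.4 × 37.70/(58.82 + 37.70) = 6.41 V.

V ≈ 6.41 V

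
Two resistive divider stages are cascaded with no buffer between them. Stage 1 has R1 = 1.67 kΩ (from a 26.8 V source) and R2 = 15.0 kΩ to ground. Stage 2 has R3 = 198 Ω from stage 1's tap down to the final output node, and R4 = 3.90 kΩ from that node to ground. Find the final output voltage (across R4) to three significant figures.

V_out ≈ 16.8 V

Stage 2 presents R3+R4 = 4098 Ω as a load on stage 1's tap.
Stage 1's lower leg becomes R2‖(R3+R4) = 3219 Ω, so V_mid = 26.8 × 3219/4889 = 17.64 V.
Stage 2 is itself unloaded: V_out = V_mid × R4/(R3+R4) = 17.64 × 3900/4098 = 16.8 V.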